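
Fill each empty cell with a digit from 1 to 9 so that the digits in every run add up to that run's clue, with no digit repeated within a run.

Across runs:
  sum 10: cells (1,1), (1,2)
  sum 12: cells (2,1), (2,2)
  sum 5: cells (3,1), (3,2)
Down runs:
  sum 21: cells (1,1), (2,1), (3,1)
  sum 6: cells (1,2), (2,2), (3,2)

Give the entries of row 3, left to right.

6 in 3 cells must be {1,2,3}.
The 12 across and the 6 down share only 3, so (2,2) = 3.
The 5 across and the 21 down share only 4, so (3,1) = 4.
(3,2) = 5 − 4 = 1 completes the 5 across.
(1,2) = 6 − 4 = 2 completes the 6 down.
(2,1) = 12 − 3 = 9 completes the 12 across.
(1,1) = 10 − 2 = 8 completes the 10 across.

4 1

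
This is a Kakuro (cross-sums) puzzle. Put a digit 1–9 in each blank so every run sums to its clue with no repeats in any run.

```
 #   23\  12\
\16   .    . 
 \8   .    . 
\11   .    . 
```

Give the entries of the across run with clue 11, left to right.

16 in 2 cells must be {7,9}; 23 in 3 cells must be {6,8,9}.
The 16 across and the 23 down share only 9, so R1C1 = 9.
R1C2 = 16 − 9 = 7 completes the 16 across.
Given what's placed, R2C1 must be 6 to fit the 8 across and 23 down.
R2C2 = 8 − 6 = 2 completes the 8 across.
R3C1 = 23 − 15 = 8 completes the 23 down.
R3C2 = 11 − 8 = 3 completes the 11 across.

8 3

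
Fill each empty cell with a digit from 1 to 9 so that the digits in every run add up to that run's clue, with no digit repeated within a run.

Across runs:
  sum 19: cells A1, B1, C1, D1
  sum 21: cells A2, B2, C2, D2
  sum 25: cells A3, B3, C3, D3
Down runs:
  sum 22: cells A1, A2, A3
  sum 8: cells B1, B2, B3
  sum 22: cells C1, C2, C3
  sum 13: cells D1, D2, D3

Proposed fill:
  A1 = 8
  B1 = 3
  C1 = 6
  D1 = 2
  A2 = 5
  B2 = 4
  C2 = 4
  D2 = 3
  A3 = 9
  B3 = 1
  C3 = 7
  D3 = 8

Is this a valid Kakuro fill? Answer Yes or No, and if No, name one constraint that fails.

No — the across run A2–D2 sums to 16, not 21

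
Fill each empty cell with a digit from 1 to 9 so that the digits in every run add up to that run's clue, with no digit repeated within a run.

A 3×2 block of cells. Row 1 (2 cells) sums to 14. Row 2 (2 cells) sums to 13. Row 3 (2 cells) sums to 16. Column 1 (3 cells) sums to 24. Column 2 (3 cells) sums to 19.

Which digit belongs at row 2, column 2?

16 in 2 cells must be {7,9}; 24 in 3 cells must be {7,8,9}.
Nothing is forced directly, so branch on (1,1), whose candidates are 8 or 9. If (1,1) = 9: that forces (1,2) = 5, (3,1) = 7, after which (3,2) would have to be in {9} for the 16 across but in {6,8} for the 19 down — contradiction. So (1,1) = 8.
(1,2) = 14 − 8 = 6 completes the 14 across.
Given what's placed, (3,2) must be 9 to fit the 16 across and 19 down.
(2,2) = 19 − 15 = 4 completes the 19 down.
(3,1) = 16 − 9 = 7 completes the 16 across.
(2,1) = 13 − 4 = 9 completes the 13 across.

4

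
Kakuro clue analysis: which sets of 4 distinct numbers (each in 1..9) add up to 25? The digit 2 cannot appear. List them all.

{1,7,8,9}; {3,5,8,9}; {3,6,7,9}; {4,5,7,9}; {4,6,7,8}

4 distinct digits from 1–9 sum between 10 and 30.
Dropping sets that contain 2.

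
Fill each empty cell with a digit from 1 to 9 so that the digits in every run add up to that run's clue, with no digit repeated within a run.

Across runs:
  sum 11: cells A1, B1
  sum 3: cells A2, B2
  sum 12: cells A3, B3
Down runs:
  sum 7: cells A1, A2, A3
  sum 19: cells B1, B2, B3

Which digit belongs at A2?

1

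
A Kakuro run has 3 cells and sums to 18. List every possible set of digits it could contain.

{1,8,9}; {2,7,9}; {3,6,9}; {3,7,8}; {4,5,9}; {4,6,8}; {5,6,7}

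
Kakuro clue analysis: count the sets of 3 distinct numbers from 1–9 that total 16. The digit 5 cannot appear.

3 distinct digits from 1–9 sum between 6 and 24.
Dropping sets that contain 5.
Enumerating: {1,6,9}, {1,7,8}, {2,6,8}, {3,4,9}, {3,6,7}.

5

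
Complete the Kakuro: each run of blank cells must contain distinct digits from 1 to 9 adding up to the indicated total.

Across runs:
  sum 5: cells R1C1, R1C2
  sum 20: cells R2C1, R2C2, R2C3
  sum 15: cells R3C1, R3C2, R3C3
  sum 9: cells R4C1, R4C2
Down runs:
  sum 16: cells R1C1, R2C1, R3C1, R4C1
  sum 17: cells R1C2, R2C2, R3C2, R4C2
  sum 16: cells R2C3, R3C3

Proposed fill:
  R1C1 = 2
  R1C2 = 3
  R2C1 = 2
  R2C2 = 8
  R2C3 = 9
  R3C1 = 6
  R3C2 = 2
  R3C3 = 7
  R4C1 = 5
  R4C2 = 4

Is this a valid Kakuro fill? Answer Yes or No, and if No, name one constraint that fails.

No — the across run R2C1–R2C3 sums to 19, not 20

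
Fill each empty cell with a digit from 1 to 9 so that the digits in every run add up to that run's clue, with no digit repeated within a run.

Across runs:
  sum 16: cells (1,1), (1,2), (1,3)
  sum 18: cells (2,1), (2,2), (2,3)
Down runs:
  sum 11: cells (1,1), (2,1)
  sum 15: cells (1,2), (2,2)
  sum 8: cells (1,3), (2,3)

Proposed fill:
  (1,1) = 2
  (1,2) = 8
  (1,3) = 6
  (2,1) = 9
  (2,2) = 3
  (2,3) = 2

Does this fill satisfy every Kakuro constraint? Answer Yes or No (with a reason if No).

No — the across run (2,1)–(2,3) sums to 14, not 18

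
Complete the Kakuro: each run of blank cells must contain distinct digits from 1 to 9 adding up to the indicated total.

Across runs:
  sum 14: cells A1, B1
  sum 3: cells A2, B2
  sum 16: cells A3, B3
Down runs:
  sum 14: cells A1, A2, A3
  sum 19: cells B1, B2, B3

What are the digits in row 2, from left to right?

1, 2

3 in 2 cells must be {1,2}; 16 in 2 cells must be {7,9}.
The 3 across and the 19 down share only 2, so B2 = 2.
Given what's placed, B3 must be 9 to fit the 16 across and 19 down.
B1 = 19 − 11 = 8 completes the 19 down.
A2 = 3 − 2 = 1 completes the 3 across.
A3 = 16 − 9 = 7 completes the 16 across.
A1 = 14 − 8 = 6 completes the 14 across.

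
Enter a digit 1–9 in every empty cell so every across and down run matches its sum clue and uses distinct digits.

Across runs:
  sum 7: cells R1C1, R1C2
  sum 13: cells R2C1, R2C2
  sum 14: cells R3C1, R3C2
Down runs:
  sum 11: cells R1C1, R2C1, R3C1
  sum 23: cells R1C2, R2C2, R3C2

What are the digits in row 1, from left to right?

23 in 3 cells must be {6,8,9}.
The 7 across and the 23 down share only 6, so R1C2 = 6.
R1C1 = 7 − 6 = 1 completes the 7 across.
Nothing is forced directly, so branch on R2C2, whose candidates are 8 or 9. If R2C2 = 8: then R2C1 would have to be in {5} for the 13 across but in {2,3,4,6,7,8} for the 11 down — contradiction. So R2C2 = 9.
R2C1 = 13 − 9 = 4 completes the 13 across.
R3C1 = 11 − 5 = 6 completes the 11 down.
R3C2 = 14 − 6 = 8 completes the 14 across.

1, 6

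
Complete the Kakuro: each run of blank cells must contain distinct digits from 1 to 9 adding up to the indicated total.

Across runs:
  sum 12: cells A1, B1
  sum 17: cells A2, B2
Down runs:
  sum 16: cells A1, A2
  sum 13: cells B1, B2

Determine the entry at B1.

17 in 2 cells must be {8,9}; 16 in 2 cells must be {7,9}.
The 17 across and the 16 down share only 9, so A2 = 9.
B2 = 17 − 9 = 8 completes the 17 across.
A1 = 16 − 9 = 7 completes the 16 down.
B1 = 12 − 7 = 5 completes the 12 across.

5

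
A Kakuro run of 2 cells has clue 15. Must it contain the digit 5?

Counterexample: {6,9} sums to 15 without using 5.

No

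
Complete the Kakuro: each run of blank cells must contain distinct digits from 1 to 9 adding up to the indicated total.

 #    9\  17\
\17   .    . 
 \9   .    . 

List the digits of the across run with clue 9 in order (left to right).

1 8

17 in 2 cells must be {8,9}.
The 17 across and the 9 down share only 8, so R1C1 = 8.
R1C2 = 17 − 8 = 9 completes the 17 across.
R2C1 = 9 − 8 = 1 completes the 9 down.
R2C2 = 9 − 1 = 8 completes the 9 across.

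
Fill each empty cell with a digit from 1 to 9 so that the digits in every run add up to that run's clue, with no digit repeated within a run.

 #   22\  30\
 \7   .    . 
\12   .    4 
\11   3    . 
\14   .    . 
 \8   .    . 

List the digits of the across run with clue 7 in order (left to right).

4 3

R2C1 = 12 − 4 = 8 completes the 12 across.
R3C2 = 11 − 3 = 8 completes the 11 across.
No cell is forced outright now. R4C1 can only be 5 or 6 (the digits allowed by both its 14 across and its 22 down). If R4C1 = 6: then R4C2 would have to be in {8} for the 14 across but in {2,3,5,6,7,9} for the 30 down — contradiction. So R4C1 = 5.
R4C2 = 14 − 5 = 9 completes the 14 across.
Given what's placed, R5C1 must be 2 to fit the 8 across and 22 down.
R5C2 = 8 − 2 = 6 completes the 8 across.
R1C1 = 22 − 18 = 4 completes the 22 down.
R1C2 = 7 − 4 = 3 completes the 7 across.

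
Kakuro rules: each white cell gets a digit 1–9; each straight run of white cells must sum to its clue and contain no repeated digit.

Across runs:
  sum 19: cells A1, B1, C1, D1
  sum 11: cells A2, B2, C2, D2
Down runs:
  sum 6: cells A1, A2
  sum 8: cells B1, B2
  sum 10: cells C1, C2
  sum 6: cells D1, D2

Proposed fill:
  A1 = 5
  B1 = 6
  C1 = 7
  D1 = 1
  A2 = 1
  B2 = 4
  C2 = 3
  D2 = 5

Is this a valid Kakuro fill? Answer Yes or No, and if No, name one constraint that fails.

No — the across run A2–D2 sums to 13, not 11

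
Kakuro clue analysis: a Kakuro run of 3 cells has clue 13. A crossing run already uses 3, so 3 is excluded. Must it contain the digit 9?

No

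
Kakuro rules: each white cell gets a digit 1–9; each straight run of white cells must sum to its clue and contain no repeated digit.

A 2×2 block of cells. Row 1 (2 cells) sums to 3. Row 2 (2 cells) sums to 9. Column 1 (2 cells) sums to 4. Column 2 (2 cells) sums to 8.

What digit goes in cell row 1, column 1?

1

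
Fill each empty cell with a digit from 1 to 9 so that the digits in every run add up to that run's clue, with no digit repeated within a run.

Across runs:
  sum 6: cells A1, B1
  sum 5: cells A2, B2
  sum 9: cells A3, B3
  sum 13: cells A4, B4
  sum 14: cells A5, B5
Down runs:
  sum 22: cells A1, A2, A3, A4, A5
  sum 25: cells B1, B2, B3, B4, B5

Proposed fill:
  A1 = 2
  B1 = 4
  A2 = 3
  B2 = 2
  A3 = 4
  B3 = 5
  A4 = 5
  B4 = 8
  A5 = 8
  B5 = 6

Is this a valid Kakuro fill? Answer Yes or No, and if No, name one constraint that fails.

Yes

Across: 2+4=6; 3+2=5; 4+5=9; 5+8=13; 8+6=14. Down: 2+3+4+5+8=22; 4+2+5+8+6=25. No digit repeats within any run.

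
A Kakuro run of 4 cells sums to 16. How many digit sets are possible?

8

4 distinct digits from 1–9 sum between 10 and 30.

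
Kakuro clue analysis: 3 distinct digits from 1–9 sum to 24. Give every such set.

{7,8,9}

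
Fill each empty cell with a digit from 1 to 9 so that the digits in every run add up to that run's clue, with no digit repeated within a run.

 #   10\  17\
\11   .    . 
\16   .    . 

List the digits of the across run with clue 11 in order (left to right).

3, 8

16 in 2 cells must be {7,9}; 17 in 2 cells must be {8,9}.
The 16 across and the 17 down share only 9, so R2C2 = 9.
R1C2 = 17 − 9 = 8 completes the 17 down.
R2C1 = 16 − 9 = 7 completes the 16 across.
R1C1 = 11 − 8 = 3 completes the 11 across.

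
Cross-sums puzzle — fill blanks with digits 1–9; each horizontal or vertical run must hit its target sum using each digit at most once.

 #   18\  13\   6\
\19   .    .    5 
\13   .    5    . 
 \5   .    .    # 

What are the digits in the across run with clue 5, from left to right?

3 2

Given what's placed, R1C2 must be 6 to fit the 19 across and 13 down.
R2C3 = 6 − 5 = 1 completes the 6 down.
R3C2 = 13 − 11 = 2 completes the 13 down.
R1C1 = 19 − 11 = 8 completes the 19 across.
R2C1 = 13 − 6 = 7 completes the 13 across.
R3C1 = 5 − 2 = 3 completes the 5 across.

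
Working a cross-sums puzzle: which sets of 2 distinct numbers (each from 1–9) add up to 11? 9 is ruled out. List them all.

{3,8}; {4,7}; {5,6}

2 distinct digits from 1–9 sum between 3 and 17.
Dropping sets that contain 9.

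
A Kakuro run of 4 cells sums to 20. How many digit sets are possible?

4 distinct digits from 1–9 sum between 10 and 30.

12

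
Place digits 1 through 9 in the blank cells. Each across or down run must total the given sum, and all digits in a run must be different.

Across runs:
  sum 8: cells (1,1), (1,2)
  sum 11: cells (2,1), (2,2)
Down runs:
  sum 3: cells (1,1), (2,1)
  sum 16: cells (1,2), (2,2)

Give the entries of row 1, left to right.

3 in 2 cells must be {1,2}; 16 in 2 cells must be {7,9}.
The 8 across and the 16 down share only 7, so (1,2) = 7.
The 11 across and the 3 down share only 2, so (2,1) = 2.
(2,2) = 11 − 2 = 9 completes the 11 across.
(1,1) = 8 − 7 = 1 completes the 8 across.

1 7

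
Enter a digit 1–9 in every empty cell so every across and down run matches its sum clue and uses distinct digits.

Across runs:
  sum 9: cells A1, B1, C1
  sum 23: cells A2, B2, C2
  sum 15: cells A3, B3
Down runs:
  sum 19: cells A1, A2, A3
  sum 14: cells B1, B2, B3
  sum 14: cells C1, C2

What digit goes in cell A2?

9

23 in 3 cells must be {6,8,9}.
Nothing is forced directly, so branch on C1, whose candidates are 5 or 6. If C1 = 5: that forces A1 = 3, B1 = 1, A2 = 9, after which C2 would have to be in {6,8} for the 23 across but in {9} for the 14 down — contradiction. So C1 = 6.
Given what's placed, A1 must be 2 to fit the 9 across and 19 down.
B1 = 9 − 8 = 1 completes the 9 across.
C2 = 14 − 6 = 8 completes the 14 down.
A2 = 9: the only remaining digit allowed by both the 23 across and the 19 down.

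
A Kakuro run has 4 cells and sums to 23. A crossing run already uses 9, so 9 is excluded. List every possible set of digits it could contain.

4 distinct digits from 1–9 sum between 10 and 30.
Dropping sets that contain 9.

{2,6,7,8}; {3,5,7,8}; {4,5,6,8}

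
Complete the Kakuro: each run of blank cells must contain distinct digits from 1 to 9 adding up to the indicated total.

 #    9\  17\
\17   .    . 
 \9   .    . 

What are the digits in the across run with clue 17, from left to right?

17 in 2 cells must be {8,9}.
The 17 across and the 9 down share only 8, so R1C1 = 8.
R1C2 = 17 − 8 = 9 completes the 17 across.
R2C1 = 9 − 8 = 1 completes the 9 down.
R2C2 = 9 − 1 = 8 completes the 9 across.

8 9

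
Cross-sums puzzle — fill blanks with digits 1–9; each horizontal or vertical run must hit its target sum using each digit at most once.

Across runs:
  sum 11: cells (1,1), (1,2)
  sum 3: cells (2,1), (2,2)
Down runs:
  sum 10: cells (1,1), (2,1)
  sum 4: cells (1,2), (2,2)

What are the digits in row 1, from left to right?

3 in 2 cells must be {1,2}; 4 in 2 cells must be {1,3}.
The 11 across and the 4 down share only 3, so (1,2) = 3.
(2,2) = 4 − 3 = 1 completes the 4 down.
(1,1) = 11 − 3 = 8 completes the 11 across.
(2,1) = 3 − 1 = 2 completes the 3 across.

8 3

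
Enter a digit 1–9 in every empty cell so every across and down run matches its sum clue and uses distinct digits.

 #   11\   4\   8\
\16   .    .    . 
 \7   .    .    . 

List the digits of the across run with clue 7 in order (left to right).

4 1 2

7 in 3 cells must be {1,2,4}; 4 in 2 cells must be {1,3}.
The 7 across and the 4 down share only 1, so R2C2 = 1.
Given what's placed, R2C3 must be 2 to fit the 7 across and 8 down.
R1C2 = 4 − 1 = 3 completes the 4 down.
R1C3 = 8 − 2 = 6 completes the 8 down.
R2C1 = 7 − 3 = 4 completes the 7 across.
R1C1 = 16 − 9 = 7 completes the 16 across.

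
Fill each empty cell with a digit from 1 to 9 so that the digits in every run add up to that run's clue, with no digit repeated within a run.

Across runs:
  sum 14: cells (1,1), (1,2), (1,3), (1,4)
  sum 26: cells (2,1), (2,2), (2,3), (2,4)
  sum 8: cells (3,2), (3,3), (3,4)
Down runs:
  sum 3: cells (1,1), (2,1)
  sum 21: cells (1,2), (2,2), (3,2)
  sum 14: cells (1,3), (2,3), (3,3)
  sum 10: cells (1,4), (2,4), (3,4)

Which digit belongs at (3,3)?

2

3 in 2 cells must be {1,2}.
(2,1) = 2: only digit in both the 26-across and 3-down candidate sets.
Given what's placed, (2,4) must be 7 to fit the 26 across and 10 down.
(1,1) = 3 − 2 = 1 completes the 3 down.
(1,4) = 2: the only remaining digit allowed by both the 14 across and the 10 down.
(3,4) = 10 − 9 = 1 completes the 10 down.
Nothing is forced directly, so branch on (2,2), whose candidates are 8 or 9. If (2,2) = 8: that forces (2,3) = 9, (3,2) = 4, (3,3) = 3, after which (1,2) would have to be in {3,4,5,6,7,8} for the 14 across but in {9} for the 21 down — contradiction. So (2,2) = 9.
(2,3) = 26 − 18 = 8 completes the 26 across.
Nothing is forced directly, so branch on (1,3), whose candidates are 4 or 5. If (1,3) = 5: then (1,2) would have to be in {6} for the 14 across but in {4,5,7,8} for the 21 down — contradiction. So (1,3) = 4.
(1,2) = 14 − 7 = 7 completes the 14 across.
(3,2) = 21 − 16 = 5 completes the 21 down.
(3,3) = 8 − 6 = 2 completes the 8 across.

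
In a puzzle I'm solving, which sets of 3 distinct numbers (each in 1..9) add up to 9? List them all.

3 distinct digits from 1–9 sum between 6 and 24.

{1,2,6}; {1,3,5}; {2,3,4}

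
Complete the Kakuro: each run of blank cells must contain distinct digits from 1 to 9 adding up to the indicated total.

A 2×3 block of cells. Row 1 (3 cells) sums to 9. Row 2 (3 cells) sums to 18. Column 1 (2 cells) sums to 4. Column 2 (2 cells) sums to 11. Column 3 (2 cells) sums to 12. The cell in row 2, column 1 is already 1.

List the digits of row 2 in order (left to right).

1 9 8

4 in 2 cells must be {1,3}.
(1,1) = 4 − 1 = 3 completes the 4 down.
No cell is forced outright now. (1,3) can only be 4 or 5 (the digits allowed by both its 9 across and its 12 down). If (1,3) = 5: then (1,2) would have to be in {1} for the 9 across but in {2,3,4,5,6,7,8,9} for the 11 down — contradiction. So (1,3) = 4.
(1,2) = 9 − 7 = 2 completes the 9 across.
(2,2) = 11 − 2 = 9 completes the 11 down.
(2,3) = 18 − 10 = 8 completes the 18 across.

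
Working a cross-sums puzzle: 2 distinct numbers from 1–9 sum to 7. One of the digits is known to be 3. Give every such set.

{3,4}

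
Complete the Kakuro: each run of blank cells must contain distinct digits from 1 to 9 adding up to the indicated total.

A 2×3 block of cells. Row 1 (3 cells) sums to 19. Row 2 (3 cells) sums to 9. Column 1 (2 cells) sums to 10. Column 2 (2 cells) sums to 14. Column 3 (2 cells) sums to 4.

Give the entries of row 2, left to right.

3, 5, 1

4 in 2 cells must be {1,3}.
The 19 across and the 4 down share only 3, so (1,3) = 3.
(2,3) = 4 − 3 = 1 completes the 4 down.
Given what's placed, (1,2) must be 9 to fit the 19 across and 14 down.
(2,2) = 14 − 9 = 5 completes the 14 down.
(1,1) = 19 − 12 = 7 completes the 19 across.
(2,1) = 9 − 6 = 3 completes the 9 across.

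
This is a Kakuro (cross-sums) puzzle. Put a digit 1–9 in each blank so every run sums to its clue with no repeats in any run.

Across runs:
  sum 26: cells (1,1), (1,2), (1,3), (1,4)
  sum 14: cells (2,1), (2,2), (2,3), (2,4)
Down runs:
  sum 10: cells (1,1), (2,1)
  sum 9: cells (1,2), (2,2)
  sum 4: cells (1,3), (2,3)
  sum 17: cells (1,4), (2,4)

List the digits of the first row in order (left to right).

4 in 2 cells must be {1,3}; 17 in 2 cells must be {8,9}.
Only 3 fits (1,3) under both its across sum 26 and down sum 4.
(2,3) = 4 − 3 = 1 completes the 4 down.
Given what's placed, (2,4) must be 8 to fit the 14 across and 17 down.
(1,4) = 17 − 8 = 9 completes the 17 down.
No cell is forced outright now. (2,1) can only be 2 or 3 (the digits allowed by both its 14 across and its 10 down). If (2,1) = 3: then (1,1) would have to be in {6,8} for the 26 across but in {7} for the 10 down — contradiction. So (2,1) = 2.
(1,1) = 10 − 2 = 8 completes the 10 down.
(1,2) = 26 − 20 = 6 completes the 26 across.

8, 6, 3, 9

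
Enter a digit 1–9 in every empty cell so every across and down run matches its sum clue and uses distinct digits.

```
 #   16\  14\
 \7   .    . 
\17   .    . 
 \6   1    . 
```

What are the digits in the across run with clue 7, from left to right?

6 1

17 in 2 cells must be {8,9}.
Given what's placed, R1C1 must be 6 to fit the 7 across and 16 down.
R1C2 = 7 − 6 = 1 completes the 7 across.
R2C1 = 16 − 7 = 9 completes the 16 down.
R2C2 = 17 − 9 = 8 completes the 17 across.
R3C2 = 6 − 1 = 5 completes the 6 across.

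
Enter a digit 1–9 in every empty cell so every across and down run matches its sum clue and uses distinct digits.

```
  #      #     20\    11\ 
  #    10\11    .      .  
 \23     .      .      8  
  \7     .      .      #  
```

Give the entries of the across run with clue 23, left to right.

6 9 8

23 in 3 cells must be {6,8,9}.
R1C3 = 11 − 8 = 3 completes the 11 down.
R1C2 = 11 − 3 = 8 completes the 11 across.
R2C2 = 9: the only remaining digit allowed by both the 23 across and the 20 down.
R3C2 = 20 − 17 = 3 completes the 20 down.
R2C1 = 23 − 17 = 6 completes the 23 across.
R3C1 = 7 − 3 = 4 completes the 7 across.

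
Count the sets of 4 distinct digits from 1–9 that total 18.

11

4 distinct digits from 1–9 sum between 10 and 30.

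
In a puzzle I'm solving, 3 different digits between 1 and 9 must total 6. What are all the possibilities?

3 distinct digits from 1–9 sum between 6 and 24.
Only one set works: {1,2,3}.

{1,2,3}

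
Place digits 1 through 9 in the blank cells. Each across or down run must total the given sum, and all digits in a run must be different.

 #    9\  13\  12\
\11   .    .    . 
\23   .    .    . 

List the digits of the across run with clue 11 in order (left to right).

23 in 3 cells must be {6,8,9}.
Nothing is forced directly, so branch on R2C1, whose candidates are 6 or 8. If R2C1 = 6: that forces R1C1 = 3, R1C3 = 7, after which R2C3 would have to be in {8,9} for the 23 across but in {5} for the 12 down — contradiction. So R2C1 = 8.
R1C1 = 9 − 8 = 1 completes the 9 down.
Given what's placed, R2C3 must be 9 to fit the 23 across and 12 down.
R1C3 = 12 − 9 = 3 completes the 12 down.
R2C2 = 23 − 17 = 6 completes the 23 across.
R1C2 = 11 − 4 = 7 completes the 11 across.

1, 7, 3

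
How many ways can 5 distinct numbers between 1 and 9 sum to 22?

9

5 distinct digits from 1–9 sum between 15 and 35.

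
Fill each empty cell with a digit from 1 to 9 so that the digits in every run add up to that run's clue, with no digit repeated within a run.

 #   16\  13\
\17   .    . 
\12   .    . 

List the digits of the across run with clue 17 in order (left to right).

9 8

17 in 2 cells must be {8,9}; 16 in 2 cells must be {7,9}.
The 17 across and the 16 down share only 9, so R1C1 = 9.
R1C2 = 17 − 9 = 8 completes the 17 across.
R2C1 = 16 − 9 = 7 completes the 16 down.
R2C2 = 12 − 7 = 5 completes the 12 across.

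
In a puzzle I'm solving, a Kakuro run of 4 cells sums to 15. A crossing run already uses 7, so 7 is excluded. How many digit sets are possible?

4 distinct digits from 1–9 sum between 10 and 30.
Dropping sets that contain 7.
Enumerating: {1,2,3,9}, {1,2,4,8}, {1,3,5,6}, {2,3,4,6}.

4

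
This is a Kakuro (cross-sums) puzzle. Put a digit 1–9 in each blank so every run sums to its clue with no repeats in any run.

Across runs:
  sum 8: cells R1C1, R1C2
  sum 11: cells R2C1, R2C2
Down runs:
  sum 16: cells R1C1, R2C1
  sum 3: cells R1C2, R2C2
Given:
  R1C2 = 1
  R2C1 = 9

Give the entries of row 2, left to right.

16 in 2 cells must be {7,9}; 3 in 2 cells must be {1,2}.
R1C1 = 8 − 1 = 7 completes the 8 across.
R2C2 = 11 − 9 = 2 completes the 11 across.

9 2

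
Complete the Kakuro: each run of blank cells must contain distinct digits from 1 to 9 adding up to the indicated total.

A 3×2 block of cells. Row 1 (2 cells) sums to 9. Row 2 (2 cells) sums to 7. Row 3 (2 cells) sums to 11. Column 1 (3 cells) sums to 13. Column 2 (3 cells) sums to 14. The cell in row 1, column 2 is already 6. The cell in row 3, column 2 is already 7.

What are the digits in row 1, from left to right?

3 6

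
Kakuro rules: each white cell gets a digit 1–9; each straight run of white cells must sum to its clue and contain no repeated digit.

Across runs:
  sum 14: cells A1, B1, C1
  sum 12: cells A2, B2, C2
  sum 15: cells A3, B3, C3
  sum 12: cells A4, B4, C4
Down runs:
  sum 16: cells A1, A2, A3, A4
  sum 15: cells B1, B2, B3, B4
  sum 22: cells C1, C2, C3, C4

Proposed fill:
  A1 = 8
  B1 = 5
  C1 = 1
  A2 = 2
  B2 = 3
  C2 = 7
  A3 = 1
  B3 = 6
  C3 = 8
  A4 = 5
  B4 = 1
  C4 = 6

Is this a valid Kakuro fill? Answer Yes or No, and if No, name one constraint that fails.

Across: 8+5+1=14; 2+3+7=12; 1+6+8=15; 5+1+6=12. Down: 8+2+1+5=16; 5+3+6+1=15; 1+7+8+6=22. No digit repeats within any run.

Yes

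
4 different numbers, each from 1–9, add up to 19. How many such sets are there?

4 distinct digits from 1–9 sum between 10 and 30.

11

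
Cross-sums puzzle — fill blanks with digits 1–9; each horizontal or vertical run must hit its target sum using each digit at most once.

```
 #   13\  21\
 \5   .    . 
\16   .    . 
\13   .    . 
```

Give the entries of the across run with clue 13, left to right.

16 in 2 cells must be {7,9}.
The 5 across and the 21 down share only 4, so R1C2 = 4.
Given what's placed, R2C2 must be 9 to fit the 16 across and 21 down.
R3C2 = 21 − 13 = 8 completes the 21 down.
R1C1 = 5 − 4 = 1 completes the 5 across.
R2C1 = 16 − 9 = 7 completes the 16 across.
R3C1 = 13 − 8 = 5 completes the 13 across.

5, 8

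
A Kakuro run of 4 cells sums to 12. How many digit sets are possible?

4 distinct digits from 1–9 sum between 10 and 30.
Enumerating: {1,2,3,6}, {1,2,4,5}.

2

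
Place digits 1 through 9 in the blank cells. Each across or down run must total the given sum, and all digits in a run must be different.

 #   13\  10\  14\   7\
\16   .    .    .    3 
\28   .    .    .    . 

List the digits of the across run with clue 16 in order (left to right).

6 2 5 3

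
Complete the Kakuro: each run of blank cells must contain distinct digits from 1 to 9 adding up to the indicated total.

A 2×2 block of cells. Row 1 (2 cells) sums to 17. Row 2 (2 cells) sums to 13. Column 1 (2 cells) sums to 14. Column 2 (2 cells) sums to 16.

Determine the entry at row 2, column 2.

7

17 in 2 cells must be {8,9}; 16 in 2 cells must be {7,9}.
The 17 across and the 16 down share only 9, so (1,2) = 9.
(2,2) = 16 − 9 = 7 completes the 16 down.
(1,1) = 17 − 9 = 8 completes the 17 across.
(2,1) = 13 − 7 = 6 completes the 13 across.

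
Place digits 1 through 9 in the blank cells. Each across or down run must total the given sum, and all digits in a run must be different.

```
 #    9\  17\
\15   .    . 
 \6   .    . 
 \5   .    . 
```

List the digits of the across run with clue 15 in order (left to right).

6 9

The 15 across and the 9 down share only 6, so R1C1 = 6.
R1C2 = 15 − 6 = 9 completes the 15 across.
Nothing is forced directly, so branch on R2C1, whose candidates are 1 or 2. If R2C1 = 2: then R2C2 would have to be in {4} for the 6 across but in {1,2,3,5,6,7} for the 17 down — contradiction. So R2C1 = 1.
R2C2 = 6 − 1 = 5 completes the 6 across.
R3C1 = 9 − 7 = 2 completes the 9 down.
R3C2 = 5 − 2 = 3 completes the 5 across.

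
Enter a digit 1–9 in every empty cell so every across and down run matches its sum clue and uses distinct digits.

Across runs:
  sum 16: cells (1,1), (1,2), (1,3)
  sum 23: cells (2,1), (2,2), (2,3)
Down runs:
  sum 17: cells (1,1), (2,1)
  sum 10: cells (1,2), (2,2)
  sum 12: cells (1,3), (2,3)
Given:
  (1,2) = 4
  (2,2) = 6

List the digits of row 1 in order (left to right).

9 4 3

23 in 3 cells must be {6,8,9}; 17 in 2 cells must be {8,9}.
(1,1) = 9: the only remaining digit allowed by both the 16 across and the 17 down.
(1,3) = 16 − 13 = 3 completes the 16 across.
(2,1) = 17 − 9 = 8 completes the 17 down.
(2,3) = 23 − 14 = 9 completes the 23 across.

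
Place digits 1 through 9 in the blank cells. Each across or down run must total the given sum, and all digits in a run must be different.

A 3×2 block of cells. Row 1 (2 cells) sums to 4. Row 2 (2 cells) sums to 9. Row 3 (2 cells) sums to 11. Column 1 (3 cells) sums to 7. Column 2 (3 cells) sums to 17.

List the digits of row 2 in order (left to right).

4 5

4 in 2 cells must be {1,3}; 7 in 3 cells must be {1,2,4}.
The 4 across and the 7 down share only 1, so (1,1) = 1.
(1,2) = 4 − 1 = 3 completes the 4 across.
Nothing is forced directly, so branch on (2,1), whose candidates are 2 or 4. If (2,1) = 2: then (2,2) would have to be in {7} for the 9 across but in {5,6,8,9} for the 17 down — contradiction. So (2,1) = 4.
(2,2) = 9 − 4 = 5 completes the 9 across.
(3,1) = 7 − 5 = 2 completes the 7 down.
(3,2) = 11 − 2 = 9 completes the 11 across.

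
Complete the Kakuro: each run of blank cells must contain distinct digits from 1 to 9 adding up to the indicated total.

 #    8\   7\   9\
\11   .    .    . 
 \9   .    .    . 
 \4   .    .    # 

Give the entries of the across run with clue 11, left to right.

4 in 2 cells must be {1,3}; 7 in 3 cells must be {1,2,4}.
Only 1 fits R3C2 under both its across sum 4 and down sum 7.
R3C1 = 4 − 1 = 3 completes the 4 across.
Nothing is forced directly, so branch on R1C2, whose candidates are 2 or 4. If R1C2 = 2: that forces R2C2 = 4, after which R2C1 would have to be in {2,3} for the 9 across but in {1,4} for the 8 down — contradiction. So R1C2 = 4.
R1C1 = 1: the only remaining digit allowed by both the 11 across and the 8 down.
R1C3 = 11 − 5 = 6 completes the 11 across.

1 4 6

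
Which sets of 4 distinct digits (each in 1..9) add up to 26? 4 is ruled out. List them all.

{2,7,8,9}; {3,6,8,9}; {5,6,7,8}

4 distinct digits from 1–9 sum between 10 and 30.
Dropping sets that contain 4.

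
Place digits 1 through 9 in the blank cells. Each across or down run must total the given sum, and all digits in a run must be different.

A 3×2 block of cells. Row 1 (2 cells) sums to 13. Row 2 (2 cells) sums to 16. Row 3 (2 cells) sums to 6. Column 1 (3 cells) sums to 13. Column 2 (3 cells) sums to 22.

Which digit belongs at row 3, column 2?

5

16 in 2 cells must be {7,9}.
The 6 across and the 22 down share only 5, so (3,2) = 5.
Given what's placed, (2,2) must be 9 to fit the 16 across and 22 down.
(3,1) = 6 − 5 = 1 completes the 6 across.
(1,2) = 22 − 14 = 8 completes the 22 down.
(2,1) = 16 − 9 = 7 completes the 16 across.
(1,1) = 13 − 8 = 5 completes the 13 across.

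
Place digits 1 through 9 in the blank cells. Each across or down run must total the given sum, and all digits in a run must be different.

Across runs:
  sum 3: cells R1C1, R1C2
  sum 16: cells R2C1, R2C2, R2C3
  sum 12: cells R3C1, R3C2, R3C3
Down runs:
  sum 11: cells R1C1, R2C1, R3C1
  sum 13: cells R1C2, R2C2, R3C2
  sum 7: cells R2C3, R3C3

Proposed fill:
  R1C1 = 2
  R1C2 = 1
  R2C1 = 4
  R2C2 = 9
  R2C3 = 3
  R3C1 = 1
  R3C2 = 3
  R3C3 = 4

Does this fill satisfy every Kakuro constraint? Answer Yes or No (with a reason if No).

No — the down run R1C1–R3C1 sums to 7, not 11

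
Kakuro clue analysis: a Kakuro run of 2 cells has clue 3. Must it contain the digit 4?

The only way to make 3 from 2 distinct digits is {1,2}, which does not contain 4.

No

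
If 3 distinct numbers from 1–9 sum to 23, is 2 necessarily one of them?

The only way to make 23 from 3 distinct digits is {6,8,9}, which does not contain 2.

No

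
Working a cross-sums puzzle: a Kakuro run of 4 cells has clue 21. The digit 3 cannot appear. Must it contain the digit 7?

No

Counterexample: {1,5,6,9} sums to 21 under that restriction without using 7.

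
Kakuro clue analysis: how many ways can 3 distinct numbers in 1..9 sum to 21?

3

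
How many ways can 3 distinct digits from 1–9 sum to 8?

2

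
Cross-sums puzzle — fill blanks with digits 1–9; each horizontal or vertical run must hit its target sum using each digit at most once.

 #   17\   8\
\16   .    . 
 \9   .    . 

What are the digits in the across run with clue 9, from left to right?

8 1

16 in 2 cells must be {7,9}; 17 in 2 cells must be {8,9}.
The 16 across and the 17 down share only 9, so R1C1 = 9.
R1C2 = 16 − 9 = 7 completes the 16 across.
R2C1 = 17 − 9 = 8 completes the 17 down.
R2C2 = 9 − 8 = 1 completes the 9 across.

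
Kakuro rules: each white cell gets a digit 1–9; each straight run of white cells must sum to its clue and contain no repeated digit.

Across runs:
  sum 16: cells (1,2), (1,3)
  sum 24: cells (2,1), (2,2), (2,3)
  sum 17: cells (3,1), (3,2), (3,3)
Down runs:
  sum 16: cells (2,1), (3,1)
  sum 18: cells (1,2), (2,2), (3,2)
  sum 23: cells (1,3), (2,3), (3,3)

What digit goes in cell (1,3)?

9

16 in 2 cells must be {7,9}; 24 in 3 cells must be {7,8,9}; 23 in 3 cells must be {6,8,9}.
Only 9 fits (1,3) under both its across sum 16 and down sum 23.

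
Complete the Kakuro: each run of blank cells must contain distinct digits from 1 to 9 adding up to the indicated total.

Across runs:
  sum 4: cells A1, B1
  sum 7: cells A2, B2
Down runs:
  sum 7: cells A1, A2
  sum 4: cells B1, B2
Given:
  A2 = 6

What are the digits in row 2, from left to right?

6 1

4 in 2 cells must be {1,3}.
A1 = 7 − 6 = 1 completes the 7 down.
B1 = 4 − 1 = 3 completes the 4 across.
B2 = 7 − 6 = 1 completes the 7 across.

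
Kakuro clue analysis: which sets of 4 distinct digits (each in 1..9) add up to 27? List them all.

4 distinct digits from 1–9 sum between 10 and 30.

{3,7,8,9}; {4,6,8,9}; {5,6,7,9}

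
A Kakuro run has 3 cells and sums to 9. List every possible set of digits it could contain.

3 distinct digits from 1–9 sum between 6 and 24.

{1,2,6}; {1,3,5}; {2,3,4}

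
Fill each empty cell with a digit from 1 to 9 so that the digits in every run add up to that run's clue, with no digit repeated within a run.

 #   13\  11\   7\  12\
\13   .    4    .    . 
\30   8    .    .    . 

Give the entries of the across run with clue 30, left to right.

8, 7, 6, 9

30 in 4 cells must be {6,7,8,9}.
R1C1 = 13 − 8 = 5 completes the 13 down.
Given what's placed, R1C4 must be 3 to fit the 13 across and 12 down.
R2C2 = 11 − 4 = 7 completes the 11 down.
Given what's placed, R2C3 must be 6 to fit the 30 across and 7 down.
R2C4 = 30 − 21 = 9 completes the 30 across.
R1C3 = 13 − 12 = 1 completes the 13 across.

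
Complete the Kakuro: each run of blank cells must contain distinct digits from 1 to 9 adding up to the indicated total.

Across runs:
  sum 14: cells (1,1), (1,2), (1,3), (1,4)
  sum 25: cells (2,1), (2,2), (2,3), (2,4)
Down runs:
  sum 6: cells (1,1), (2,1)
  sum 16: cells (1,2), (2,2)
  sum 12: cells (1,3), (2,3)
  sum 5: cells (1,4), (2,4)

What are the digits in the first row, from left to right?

1, 7, 4, 2

16 in 2 cells must be {7,9}.
Only 7 fits (1,2) under both its across sum 14 and down sum 16.
Given what's placed, (1,3) must be 4 to fit the 14 across and 12 down.
(2,2) = 16 − 7 = 9 completes the 16 down.
(2,3) = 12 − 4 = 8 completes the 12 down.
No cell is forced outright now. (1,1) can only be 1 or 2 (the digits allowed by both its 14 across and its 6 down). If (1,1) = 2: that forces (1,4) = 1, after which (2,1) would have to be in {1,2,3,5,6,7} for the 25 across but in {4} for the 6 down — contradiction. So (1,1) = 1.
(1,4) = 14 − 12 = 2 completes the 14 across.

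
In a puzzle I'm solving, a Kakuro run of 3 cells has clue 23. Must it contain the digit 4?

No

The only way to make 23 from 3 distinct digits is {6,8,9}, which does not contain 4.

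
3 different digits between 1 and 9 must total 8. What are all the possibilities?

3 distinct digits from 1–9 sum between 6 and 24.

{1,2,5}; {1,3,4}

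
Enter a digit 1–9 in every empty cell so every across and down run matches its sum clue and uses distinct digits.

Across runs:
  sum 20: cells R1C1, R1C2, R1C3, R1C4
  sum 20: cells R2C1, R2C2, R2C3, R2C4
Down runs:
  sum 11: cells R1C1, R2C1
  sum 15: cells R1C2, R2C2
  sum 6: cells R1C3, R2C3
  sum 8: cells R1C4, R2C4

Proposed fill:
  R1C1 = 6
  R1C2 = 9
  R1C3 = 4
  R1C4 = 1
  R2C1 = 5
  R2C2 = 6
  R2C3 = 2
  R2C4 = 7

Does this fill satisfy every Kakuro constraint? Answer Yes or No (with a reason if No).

Across: 6+9+4+1=20; 5+6+2+7=20. Down: 6+5=11; 9+6=15; 4+2=6; 1+7=8. No digit repeats within any run.

Yes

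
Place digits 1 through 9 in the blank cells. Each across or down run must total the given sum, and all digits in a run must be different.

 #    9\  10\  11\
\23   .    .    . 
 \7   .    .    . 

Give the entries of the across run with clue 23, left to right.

23 in 3 cells must be {6,8,9}; 7 in 3 cells must be {1,2,4}.
Nothing is forced directly, so branch on R1C1, whose candidates are 6 or 8. If R1C1 = 6: then R2C1 would have to be in {1,2,4} for the 7 across but in {3} for the 9 down — contradiction. So R1C1 = 8.
R2C1 = 9 − 8 = 1 completes the 9 down.
Nothing is forced directly, so branch on R2C2, whose candidates are 2 or 4. If R2C2 = 2: then R1C2 would have to be in {6,9} for the 23 across but in {8} for the 10 down — contradiction. So R2C2 = 4.
R1C2 = 10 − 4 = 6 completes the 10 down.
R1C3 = 23 − 14 = 9 completes the 23 across.
R2C3 = 7 − 5 = 2 completes the 7 across.

8 6 9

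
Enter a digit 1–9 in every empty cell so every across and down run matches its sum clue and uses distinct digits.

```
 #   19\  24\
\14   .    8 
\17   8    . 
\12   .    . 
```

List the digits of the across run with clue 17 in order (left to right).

8 9

17 in 2 cells must be {8,9}; 24 in 3 cells must be {7,8,9}.
R1C1 = 14 − 8 = 6 completes the 14 across.
R2C2 = 17 − 8 = 9 completes the 17 across.
R3C1 = 19 − 14 = 5 completes the 19 down.
R3C2 = 12 − 5 = 7 completes the 12 across.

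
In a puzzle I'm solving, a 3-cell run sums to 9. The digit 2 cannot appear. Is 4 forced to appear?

No

The only way to make 9 from 3 distinct digits under that restriction is {1,3,5}, which does not contain 4.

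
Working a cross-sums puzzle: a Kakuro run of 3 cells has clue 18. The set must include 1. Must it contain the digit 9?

The only way to make 18 from 3 distinct digits under that restriction is {1,8,9}, which contains 9.

Yes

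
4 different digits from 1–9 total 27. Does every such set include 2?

No

Counterexample: {3,7,8,9} sums to 27 without using 2.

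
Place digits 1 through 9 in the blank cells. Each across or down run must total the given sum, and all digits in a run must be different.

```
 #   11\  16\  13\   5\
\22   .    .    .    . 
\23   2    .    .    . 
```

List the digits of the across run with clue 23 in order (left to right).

2 9 8 4

16 in 2 cells must be {7,9}.
R1C1 = 11 − 2 = 9 completes the 11 down.
Given what's placed, R1C2 must be 7 to fit the 22 across and 16 down.
R2C2 = 16 − 7 = 9 completes the 16 down.
Given what's placed, R2C4 must be 4 to fit the 23 across and 5 down.
R1C4 = 5 − 4 = 1 completes the 5 down.
R2C3 = 23 − 15 = 8 completes the 23 across.
R1C3 = 22 − 17 = 5 completes the 22 across.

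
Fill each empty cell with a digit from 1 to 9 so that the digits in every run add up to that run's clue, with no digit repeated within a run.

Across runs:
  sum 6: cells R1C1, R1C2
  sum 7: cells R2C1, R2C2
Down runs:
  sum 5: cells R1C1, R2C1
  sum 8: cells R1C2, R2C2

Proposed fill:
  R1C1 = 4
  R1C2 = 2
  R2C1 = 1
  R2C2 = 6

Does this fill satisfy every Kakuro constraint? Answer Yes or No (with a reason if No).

Across: 4+2=6; 1+6=7. Down: 4+1=5; 2+6=8. No digit repeats within any run.

Yes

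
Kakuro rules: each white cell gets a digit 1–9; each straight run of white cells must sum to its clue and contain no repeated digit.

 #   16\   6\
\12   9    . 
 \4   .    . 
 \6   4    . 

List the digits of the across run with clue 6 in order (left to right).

4 in 2 cells must be {1,3}; 6 in 3 cells must be {1,2,3}.
R1C2 = 12 − 9 = 3 completes the 12 across.
R2C1 = 16 − 13 = 3 completes the 16 down.
R2C2 = 4 − 3 = 1 completes the 4 across.
R3C2 = 6 − 4 = 2 completes the 6 across.

4 2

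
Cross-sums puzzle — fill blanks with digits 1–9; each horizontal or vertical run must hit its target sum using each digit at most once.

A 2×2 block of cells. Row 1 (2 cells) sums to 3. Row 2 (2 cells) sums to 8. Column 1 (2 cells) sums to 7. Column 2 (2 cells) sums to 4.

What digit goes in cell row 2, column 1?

3 in 2 cells must be {1,2}; 4 in 2 cells must be {1,3}.
The 3 across and the 4 down share only 1, so (1,2) = 1.
(2,2) = 4 − 1 = 3 completes the 4 down.
(1,1) = 3 − 1 = 2 completes the 3 across.
(2,1) = 8 − 3 = 5 completes the 8 across.

5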